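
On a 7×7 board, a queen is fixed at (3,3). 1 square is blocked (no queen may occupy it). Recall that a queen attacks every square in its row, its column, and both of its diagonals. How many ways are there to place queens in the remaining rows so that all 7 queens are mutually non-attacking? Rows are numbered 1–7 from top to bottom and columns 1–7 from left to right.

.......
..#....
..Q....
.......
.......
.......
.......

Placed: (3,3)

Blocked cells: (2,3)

Branch on row 1: col 2 → 2; col 4 → 2; col 6 → 1; col 7 → 1.
Sum: 2 + 2 + 1 + 1 = 6.

6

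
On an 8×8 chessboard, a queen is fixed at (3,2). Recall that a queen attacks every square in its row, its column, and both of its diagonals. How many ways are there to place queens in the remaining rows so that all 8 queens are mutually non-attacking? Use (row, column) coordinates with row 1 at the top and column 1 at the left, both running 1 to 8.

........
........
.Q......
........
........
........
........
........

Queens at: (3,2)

Branch on row 1: col 1 → 0; col 3 → 7; col 5 → 3; col 6 → 2; col 7 → 2; col 8 → 0.
Sum: 0 + 7 + 3 + 2 + 2 + 0 = 14.

14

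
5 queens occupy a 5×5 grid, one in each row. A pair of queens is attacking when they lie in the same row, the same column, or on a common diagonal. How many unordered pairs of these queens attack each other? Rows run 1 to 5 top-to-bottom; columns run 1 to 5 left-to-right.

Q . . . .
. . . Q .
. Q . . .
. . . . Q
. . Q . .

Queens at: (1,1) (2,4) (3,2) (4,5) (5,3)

0

All columns are distinct and no two queens satisfy |Δrow| = |Δcol|, so no pair attacks.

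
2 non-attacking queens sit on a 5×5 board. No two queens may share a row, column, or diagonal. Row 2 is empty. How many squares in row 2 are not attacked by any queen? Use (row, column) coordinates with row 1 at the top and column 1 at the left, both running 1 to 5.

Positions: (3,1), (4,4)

(3,1) attacks row 2 at column 1 and diagonals 2.
(4,4) attacks row 2 at column 4 and diagonals 2.
Attacked columns: {1, 2, 4}. Safe: {3, 5}.

2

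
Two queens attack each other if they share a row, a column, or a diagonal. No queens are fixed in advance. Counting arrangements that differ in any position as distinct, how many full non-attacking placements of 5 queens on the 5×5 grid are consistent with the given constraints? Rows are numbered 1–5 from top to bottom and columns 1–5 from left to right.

10

Branch on row 1: col 1 → 2; col 2 → 2; col 3 → 2; col 4 → 2; col 5 → 2.
Sum: 2 + 2 + 2 + 2 + 2 = 10.
(This is the classic 5-queens count.)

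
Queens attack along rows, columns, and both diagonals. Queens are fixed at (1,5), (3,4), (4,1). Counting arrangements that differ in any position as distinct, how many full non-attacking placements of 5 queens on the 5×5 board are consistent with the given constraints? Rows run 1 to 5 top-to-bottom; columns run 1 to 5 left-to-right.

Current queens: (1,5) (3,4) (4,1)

Branch on row 2: col 2 → 1.
Sum: 1 = 1.

1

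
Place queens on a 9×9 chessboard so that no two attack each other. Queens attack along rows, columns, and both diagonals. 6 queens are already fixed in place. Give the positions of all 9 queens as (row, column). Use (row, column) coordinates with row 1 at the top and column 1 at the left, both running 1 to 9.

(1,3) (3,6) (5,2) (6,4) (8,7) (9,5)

(1,3) (2,9) (3,6) (4,8) (5,2) (6,4) (7,1) (8,7) (9,5)

Row 2: attacked by (1,3)→{2,3,4}; (3,6)→{5,6,7}; (5,2)→{2,5}; (6,4)→{4,8}; (8,7)→{1,7}; (9,5)→{5}. Safe: 9. Place at column 9.
Row 4: attacked by (1,3)→{3,6}; (2,9)→{7,9}; (3,6)→{5,6,7}; (5,2)→{1,2,3}; (6,4)→{2,4,6}; (8,7)→{3,7}; (9,5)→{5}. Safe: 8. Place at column 8.
Row 7: attacked by (1,3)→{3,9}; (2,9)→{4,9}; (3,6)→{2,6}; (4,8)→{5,8}; (5,2)→{2,4}; (6,4)→{3,4,5}; (8,7)→{6,7,8}; (9,5)→{3,5,7}. Safe: 1. Place at column 1.
Columns [3, 9, 6, 8, 2, 4, 1, 7, 5], r−c [-2, -7, -3, -4, 3, 2, 6, 1, 4], r+c [4, 11, 9, 12, 7, 10, 8, 15, 14] are all distinct, so no two queens attack.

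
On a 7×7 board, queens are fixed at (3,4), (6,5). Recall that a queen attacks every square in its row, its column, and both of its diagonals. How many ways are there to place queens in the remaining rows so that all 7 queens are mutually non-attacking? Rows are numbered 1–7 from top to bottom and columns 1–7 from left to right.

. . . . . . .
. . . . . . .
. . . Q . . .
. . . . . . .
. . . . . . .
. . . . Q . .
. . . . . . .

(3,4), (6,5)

1

Branch on row 1: col 1 → 1; col 3 → 0; col 7 → 0.
Sum: 1 + 0 + 0 = 1.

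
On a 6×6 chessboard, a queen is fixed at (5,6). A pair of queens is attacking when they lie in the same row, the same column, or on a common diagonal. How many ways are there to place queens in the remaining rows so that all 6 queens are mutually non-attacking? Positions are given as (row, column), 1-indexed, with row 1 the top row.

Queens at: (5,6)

Branch on row 1: col 1 → 0; col 3 → 0; col 4 → 1; col 5 → 0.
Sum: 0 + 0 + 1 + 0 = 1.

1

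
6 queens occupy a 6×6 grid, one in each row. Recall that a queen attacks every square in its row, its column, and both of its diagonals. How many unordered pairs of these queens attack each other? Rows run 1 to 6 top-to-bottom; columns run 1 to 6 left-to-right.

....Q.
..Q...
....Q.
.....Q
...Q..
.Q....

Same column: (1,5)–(3,5) (column 5).
Same diagonal: (3,5)–(4,6) (|3−4| = |5−6| = 1); (3,5)–(6,2) (|3−6| = |5−2| = 3).
Total attacking pairs: 3.

3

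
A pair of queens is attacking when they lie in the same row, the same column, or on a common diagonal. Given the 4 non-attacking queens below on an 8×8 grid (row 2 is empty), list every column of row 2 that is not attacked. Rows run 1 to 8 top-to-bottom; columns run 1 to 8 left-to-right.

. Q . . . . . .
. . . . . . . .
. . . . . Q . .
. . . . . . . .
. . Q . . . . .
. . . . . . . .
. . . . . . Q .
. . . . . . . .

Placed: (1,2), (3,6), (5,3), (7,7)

(1,2) attacks row 2 at column 2 and diagonals 1, 3.
(3,6) attacks row 2 at column 6 and diagonals 5, 7.
(5,3) attacks row 2 at column 3 and diagonals 6.
(7,7) attacks row 2 at column 7 and diagonals 2.
Attacked columns: {1, 2, 3, 5, 6, 7}. Safe: {4, 8}.

columns 4, 8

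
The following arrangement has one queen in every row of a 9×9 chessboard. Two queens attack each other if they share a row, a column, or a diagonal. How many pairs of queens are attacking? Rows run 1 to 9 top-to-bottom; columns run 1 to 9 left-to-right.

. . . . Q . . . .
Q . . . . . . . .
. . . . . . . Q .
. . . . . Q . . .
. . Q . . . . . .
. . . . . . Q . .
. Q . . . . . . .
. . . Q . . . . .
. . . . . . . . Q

All columns are distinct and no two queens satisfy |Δrow| = |Δcol|, so no pair attacks.

0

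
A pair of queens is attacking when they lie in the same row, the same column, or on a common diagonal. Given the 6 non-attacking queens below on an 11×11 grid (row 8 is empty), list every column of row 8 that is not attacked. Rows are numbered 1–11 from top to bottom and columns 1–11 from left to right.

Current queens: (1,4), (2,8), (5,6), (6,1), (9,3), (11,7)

(1,4) attacks row 8 at column 4 and diagonals 11.
(2,8) attacks row 8 at column 8 and diagonals 2.
(5,6) attacks row 8 at column 6 and diagonals 3, 9.
(6,1) attacks row 8 at column 1 and diagonals 3.
(9,3) attacks row 8 at column 3 and diagonals 2, 4.
(11,7) attacks row 8 at column 7 and diagonals 4, 10.
Attacked columns: {1, 2, 3, 4, 6, 7, 8, 9, 10, 11}. Safe: {5}.

columns 5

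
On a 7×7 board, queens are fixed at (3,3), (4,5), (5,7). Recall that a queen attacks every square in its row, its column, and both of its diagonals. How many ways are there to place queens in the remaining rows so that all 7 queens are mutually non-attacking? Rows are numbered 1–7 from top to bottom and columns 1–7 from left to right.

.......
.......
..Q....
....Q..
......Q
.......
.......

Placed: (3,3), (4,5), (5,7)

Branch on row 1: col 4 → 0; col 6 → 1.
Sum: 0 + 1 = 1.

1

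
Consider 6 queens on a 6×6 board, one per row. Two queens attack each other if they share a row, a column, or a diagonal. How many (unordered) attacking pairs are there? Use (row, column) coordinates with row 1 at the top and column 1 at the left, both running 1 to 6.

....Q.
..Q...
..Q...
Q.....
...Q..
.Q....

3

Same column: (2,3)–(3,3) (column 3).
Same diagonal: (1,5)–(3,3) (|1−3| = |5−3| = 2); (2,3)–(4,1) (|2−4| = |3−1| = 2).
Total attacking pairs: 3.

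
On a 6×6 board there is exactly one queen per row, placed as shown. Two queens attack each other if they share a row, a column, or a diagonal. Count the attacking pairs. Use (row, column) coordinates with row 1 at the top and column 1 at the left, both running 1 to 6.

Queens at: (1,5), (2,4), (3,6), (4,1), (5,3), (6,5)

2

Same column: (1,5)–(6,5) (column 5).
Same diagonal: (1,5)–(2,4) (|1−2| = |5−4| = 1).
Total attacking pairs: 2.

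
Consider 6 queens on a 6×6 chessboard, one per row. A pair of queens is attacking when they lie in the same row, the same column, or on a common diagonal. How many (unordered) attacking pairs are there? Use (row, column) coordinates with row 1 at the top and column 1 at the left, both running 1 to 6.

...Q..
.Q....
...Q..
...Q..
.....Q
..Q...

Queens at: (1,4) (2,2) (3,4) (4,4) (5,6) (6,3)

Same column: (1,4)–(3,4) (column 4); (1,4)–(4,4) (column 4); (3,4)–(4,4) (column 4).
Same diagonal: (2,2)–(4,4) (|2−4| = |2−4| = 2); (3,4)–(5,6) (|3−5| = |4−6| = 2).
Total attacking pairs: 5.

5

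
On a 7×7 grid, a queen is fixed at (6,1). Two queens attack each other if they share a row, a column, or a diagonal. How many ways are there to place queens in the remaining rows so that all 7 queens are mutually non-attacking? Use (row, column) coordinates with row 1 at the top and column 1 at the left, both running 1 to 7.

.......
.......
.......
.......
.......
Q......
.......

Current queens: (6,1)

7

Branch on row 1: col 2 → 1; col 3 → 1; col 4 → 2; col 5 → 2; col 7 → 1.
Sum: 1 + 1 + 2 + 2 + 1 = 7.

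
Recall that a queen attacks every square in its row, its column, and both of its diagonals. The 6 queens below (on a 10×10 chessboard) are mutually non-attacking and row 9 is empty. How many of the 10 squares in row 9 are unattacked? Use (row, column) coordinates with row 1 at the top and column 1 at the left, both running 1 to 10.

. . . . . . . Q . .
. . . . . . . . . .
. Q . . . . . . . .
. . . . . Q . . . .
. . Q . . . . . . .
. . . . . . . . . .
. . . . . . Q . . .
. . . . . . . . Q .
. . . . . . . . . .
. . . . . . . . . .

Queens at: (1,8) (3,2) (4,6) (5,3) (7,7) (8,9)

(1,8) attacks row 9 at column 8.
(3,2) attacks row 9 at column 2 and diagonals 8.
(4,6) attacks row 9 at column 6 and diagonals 1.
(5,3) attacks row 9 at column 3 and diagonals 7.
(7,7) attacks row 9 at column 7 and diagonals 5, 9.
(8,9) attacks row 9 at column 9 and diagonals 8, 10.
Attacked columns: {1, 2, 3, 5, 6, 7, 8, 9, 10}. Safe: {4}.

1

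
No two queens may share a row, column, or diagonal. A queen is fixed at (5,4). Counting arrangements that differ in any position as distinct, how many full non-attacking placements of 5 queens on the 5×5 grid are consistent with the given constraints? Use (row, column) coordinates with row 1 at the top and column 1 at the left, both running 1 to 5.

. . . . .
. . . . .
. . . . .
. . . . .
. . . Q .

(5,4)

Branch on row 1: col 1 → 1; col 2 → 1; col 3 → 0; col 5 → 0.
Sum: 1 + 1 + 0 + 0 = 2.

2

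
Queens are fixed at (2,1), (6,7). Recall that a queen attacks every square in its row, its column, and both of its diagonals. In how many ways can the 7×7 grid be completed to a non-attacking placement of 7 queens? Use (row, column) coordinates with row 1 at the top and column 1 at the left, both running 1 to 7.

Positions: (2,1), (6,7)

4

Branch on row 1: col 3 → 2; col 4 → 1; col 5 → 1; col 6 → 0.
Sum: 2 + 1 + 1 + 0 = 4.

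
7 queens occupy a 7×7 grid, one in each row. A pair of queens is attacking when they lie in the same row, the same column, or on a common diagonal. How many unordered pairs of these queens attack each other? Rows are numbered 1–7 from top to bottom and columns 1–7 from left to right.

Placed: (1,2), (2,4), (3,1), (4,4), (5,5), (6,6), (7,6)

5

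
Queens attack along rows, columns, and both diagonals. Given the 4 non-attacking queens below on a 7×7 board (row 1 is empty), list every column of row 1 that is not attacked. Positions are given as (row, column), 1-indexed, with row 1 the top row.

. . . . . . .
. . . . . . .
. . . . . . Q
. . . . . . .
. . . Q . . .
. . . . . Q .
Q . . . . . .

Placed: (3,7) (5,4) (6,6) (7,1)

columns 2, 3

(3,7) attacks row 1 at column 7 and diagonals 5.
(5,4) attacks row 1 at column 4.
(6,6) attacks row 1 at column 6 and diagonals 1.
(7,1) attacks row 1 at column 1 and diagonals 7.
Attacked columns: {1, 4, 5, 6, 7}. Safe: {2, 3}.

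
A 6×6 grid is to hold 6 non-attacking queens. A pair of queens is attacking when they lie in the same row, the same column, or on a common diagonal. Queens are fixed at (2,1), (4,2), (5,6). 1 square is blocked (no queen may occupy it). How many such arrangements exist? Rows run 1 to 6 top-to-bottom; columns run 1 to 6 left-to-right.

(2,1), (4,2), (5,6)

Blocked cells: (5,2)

1

Branch on row 1: col 3 → 0; col 4 → 1.
Sum: 0 + 1 = 1.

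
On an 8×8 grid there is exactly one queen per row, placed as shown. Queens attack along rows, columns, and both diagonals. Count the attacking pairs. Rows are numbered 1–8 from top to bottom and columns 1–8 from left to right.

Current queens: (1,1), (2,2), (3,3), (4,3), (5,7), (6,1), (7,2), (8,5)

Same column: (1,1)–(6,1) (column 1); (2,2)–(7,2) (column 2); (3,3)–(4,3) (column 3).
Same diagonal: (1,1)–(2,2) (|1−2| = |1−2| = 1); (1,1)–(3,3) (|1−3| = |1−3| = 2); (2,2)–(3,3) (|2−3| = |2−3| = 1); (4,3)–(6,1) (|4−6| = |3−1| = 2); (6,1)–(7,2) (|6−7| = |1−2| = 1).
Total attacking pairs: 8.

8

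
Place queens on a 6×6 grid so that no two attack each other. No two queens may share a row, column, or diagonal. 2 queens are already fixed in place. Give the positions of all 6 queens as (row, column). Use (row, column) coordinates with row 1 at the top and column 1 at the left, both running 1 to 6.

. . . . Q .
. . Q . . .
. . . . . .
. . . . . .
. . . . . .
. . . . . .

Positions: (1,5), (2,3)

(1,5) (2,3) (3,1) (4,6) (5,4) (6,2)

Row 3: attacked by (1,5)→{3,5}; (2,3)→{2,3,4}. Safe: 1, 6. Place at column 1.
Row 4: attacked by (1,5)→{2,5}; (2,3)→{1,3,5}; (3,1)→{1,2}. Safe: 4, 6. Place at column 6.
Row 5: attacked by (1,5)→{1,5}; (2,3)→{3,6}; (3,1)→{1,3}; (4,6)→{5,6}. Safe: 2, 4. Place at column 4.
Row 6: attacked by (1,5)→{5}; (2,3)→{3}; (3,1)→{1,4}; (4,6)→{4,6}; (5,4)→{3,4,5}. Safe: 2. Place at column 2.
Columns [5, 3, 1, 6, 4, 2], r−c [-4, -1, 2, -2, 1, 4], r+c [6, 5, 4, 10, 9, 8] are all distinct, so no two queens attack.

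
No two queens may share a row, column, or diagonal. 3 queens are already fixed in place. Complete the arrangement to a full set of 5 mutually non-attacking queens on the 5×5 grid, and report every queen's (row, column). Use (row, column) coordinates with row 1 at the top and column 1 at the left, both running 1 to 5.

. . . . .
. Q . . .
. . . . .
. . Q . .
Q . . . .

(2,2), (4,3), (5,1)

(1,4) (2,2) (3,5) (4,3) (5,1)

Row 1: attacked by (2,2)→{1,2,3}; (4,3)→{3}; (5,1)→{1,5}. Safe: 4. Place at column 4.
Row 3: attacked by (1,4)→{2,4}; (2,2)→{1,2,3}; (4,3)→{2,3,4}; (5,1)→{1,3}. Safe: 5. Place at column 5.
Columns [4, 2, 5, 3, 1], r−c [-3, 0, -2, 1, 4], r+c [5, 4, 8, 7, 6] are all distinct, so no two queens attack.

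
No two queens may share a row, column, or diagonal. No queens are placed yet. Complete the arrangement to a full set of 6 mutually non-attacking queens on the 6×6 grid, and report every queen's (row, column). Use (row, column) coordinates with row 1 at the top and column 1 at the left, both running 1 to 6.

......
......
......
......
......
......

(1,2) (2,4) (3,6) (4,1) (5,3) (6,5)

Row 1: Safe: 1, 2, 3, 4, 5, 6. Place at column 2.
Row 2: attacked by (1,2)→{1,2,3}. Safe: 4, 5, 6. Place at column 4.
Row 3: attacked by (1,2)→{2,4}; (2,4)→{3,4,5}. Safe: 1, 6. Place at column 6.
Row 4: attacked by (1,2)→{2,5}; (2,4)→{2,4,6}; (3,6)→{5,6}. Safe: 1, 3. Place at column 1.
Row 5: attacked by (1,2)→{2,6}; (2,4)→{1,4}; (3,6)→{4,6}; (4,1)→{1,2}. Safe: 3, 5. Place at column 3.
Row 6: attacked by (1,2)→{2}; (2,4)→{4}; (3,6)→{3,6}; (4,1)→{1,3}; (5,3)→{2,3,4}. Safe: 5. Place at column 5.
Columns [2, 4, 6, 1, 3, 5], r−c [-1, -2, -3, 3, 2, 1], r+c [3, 6, 9, 5, 8, 11] are all distinct, so no two queens attack.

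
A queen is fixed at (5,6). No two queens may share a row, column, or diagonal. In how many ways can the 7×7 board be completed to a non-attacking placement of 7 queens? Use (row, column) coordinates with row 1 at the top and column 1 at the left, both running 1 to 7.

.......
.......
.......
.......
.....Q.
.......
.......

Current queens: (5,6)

Branch on row 1: col 1 → 1; col 3 → 1; col 4 → 2; col 5 → 1; col 7 → 1.
Sum: 1 + 1 + 2 + 1 + 1 = 6.

6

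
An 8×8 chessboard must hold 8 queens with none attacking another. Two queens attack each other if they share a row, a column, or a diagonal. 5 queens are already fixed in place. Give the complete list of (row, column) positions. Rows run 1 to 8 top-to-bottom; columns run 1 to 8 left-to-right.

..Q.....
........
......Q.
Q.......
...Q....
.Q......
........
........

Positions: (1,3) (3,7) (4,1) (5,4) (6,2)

Row 2: attacked by (1,3)→{2,3,4}; (3,7)→{6,7,8}; (4,1)→{1,3}; (5,4)→{1,4,7}; (6,2)→{2,6}. Safe: 5. Place at column 5.
Row 7: attacked by (1,3)→{3}; (2,5)→{5}; (3,7)→{3,7}; (4,1)→{1,4}; (5,4)→{2,4,6}; (6,2)→{1,2,3}. Safe: 8. Place at column 8.
Row 8: attacked by (1,3)→{3}; (2,5)→{5}; (3,7)→{2,7}; (4,1)→{1,5}; (5,4)→{1,4,7}; (6,2)→{2,4}; (7,8)→{7,8}. Safe: 6. Place at column 6.
Columns [3, 5, 7, 1, 4, 2, 8, 6], r−c [-2, -3, -4, 3, 1, 4, -1, 2], r+c [4, 7, 10, 5, 9, 8, 15, 14] are all distinct, so no two queens attack.

(1,3) (2,5) (3,7) (4,1) (5,4) (6,2) (7,8) (8,6)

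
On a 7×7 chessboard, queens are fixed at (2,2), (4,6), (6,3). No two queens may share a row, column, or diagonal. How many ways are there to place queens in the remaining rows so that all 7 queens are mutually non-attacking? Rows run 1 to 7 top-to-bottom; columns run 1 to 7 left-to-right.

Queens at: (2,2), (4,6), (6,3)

1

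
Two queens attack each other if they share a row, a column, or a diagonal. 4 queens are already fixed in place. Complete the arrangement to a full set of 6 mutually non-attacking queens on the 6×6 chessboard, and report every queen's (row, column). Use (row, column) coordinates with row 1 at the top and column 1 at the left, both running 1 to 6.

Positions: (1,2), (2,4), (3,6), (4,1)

(1,2) (2,4) (3,6) (4,1) (5,3) (6,5)

Row 5: attacked by (1,2)→{2,6}; (2,4)→{1,4}; (3,6)→{4,6}; (4,1)→{1,2}. Safe: 3, 5. Place at column 3.
Row 6: attacked by (1,2)→{2}; (2,4)→{4}; (3,6)→{3,6}; (4,1)→{1,3}; (5,3)→{2,3,4}. Safe: 5. Place at column 5.
Columns [2, 4, 6, 1, 3, 5], r−c [-1, -2, -3, 3, 2, 1], r+c [3, 6, 9, 5, 8, 11] are all distinct, so no two queens attack.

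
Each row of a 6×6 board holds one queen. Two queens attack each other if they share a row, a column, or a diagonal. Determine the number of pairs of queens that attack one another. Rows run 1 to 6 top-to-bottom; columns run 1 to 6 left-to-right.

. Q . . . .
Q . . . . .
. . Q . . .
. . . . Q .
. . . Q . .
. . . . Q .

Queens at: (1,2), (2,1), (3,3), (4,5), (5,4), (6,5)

7

Same column: (4,5)–(6,5) (column 5).
Same diagonal: (1,2)–(2,1) (|1−2| = |2−1| = 1); (1,2)–(4,5) (|1−4| = |2−5| = 3); (2,1)–(5,4) (|2−5| = |1−4| = 3); (2,1)–(6,5) (|2−6| = |1−5| = 4); (4,5)–(5,4) (|4−5| = |5−4| = 1); (5,4)–(6,5) (|5−6| = |4−5| = 1).
Total attacking pairs: 7.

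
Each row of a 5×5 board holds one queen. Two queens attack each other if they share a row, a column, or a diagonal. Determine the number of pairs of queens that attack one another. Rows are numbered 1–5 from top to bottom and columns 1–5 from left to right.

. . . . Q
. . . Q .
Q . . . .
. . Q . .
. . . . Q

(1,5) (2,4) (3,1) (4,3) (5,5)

2

Same column: (1,5)–(5,5) (column 5).
Same diagonal: (1,5)–(2,4) (|1−2| = |5−4| = 1).
Total attacking pairs: 2.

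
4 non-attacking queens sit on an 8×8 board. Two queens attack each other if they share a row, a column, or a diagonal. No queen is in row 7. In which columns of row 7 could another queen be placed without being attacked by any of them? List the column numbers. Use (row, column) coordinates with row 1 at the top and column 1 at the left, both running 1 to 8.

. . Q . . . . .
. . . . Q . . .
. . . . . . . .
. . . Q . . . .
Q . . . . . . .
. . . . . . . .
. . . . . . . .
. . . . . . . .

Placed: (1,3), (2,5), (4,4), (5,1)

(1,3) attacks row 7 at column 3.
(2,5) attacks row 7 at column 5.
(4,4) attacks row 7 at column 4 and diagonals 1, 7.
(5,1) attacks row 7 at column 1 and diagonals 3.
Attacked columns: {1, 3, 4, 5, 7}. Safe: {2, 6, 8}.

columns 2, 6, 8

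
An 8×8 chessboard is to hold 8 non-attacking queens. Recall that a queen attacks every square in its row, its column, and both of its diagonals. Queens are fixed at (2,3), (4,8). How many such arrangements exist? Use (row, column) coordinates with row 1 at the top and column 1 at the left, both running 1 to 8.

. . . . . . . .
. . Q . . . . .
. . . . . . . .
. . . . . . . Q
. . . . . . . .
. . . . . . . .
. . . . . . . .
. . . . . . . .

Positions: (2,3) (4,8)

3

Branch on row 1: col 1 → 0; col 6 → 3; col 7 → 0.
Sum: 0 + 3 + 0 = 3.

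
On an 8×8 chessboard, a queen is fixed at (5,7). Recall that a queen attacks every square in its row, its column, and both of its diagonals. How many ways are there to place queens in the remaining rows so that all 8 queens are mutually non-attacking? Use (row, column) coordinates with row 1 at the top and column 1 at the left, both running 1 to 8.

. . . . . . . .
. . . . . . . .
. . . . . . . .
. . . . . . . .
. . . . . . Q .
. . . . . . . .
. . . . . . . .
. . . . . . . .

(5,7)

Branch on row 1: col 1 → 1; col 2 → 0; col 4 → 3; col 5 → 3; col 6 → 0; col 8 → 1.
Sum: 1 + 0 + 3 + 3 + 0 + 1 = 8.

8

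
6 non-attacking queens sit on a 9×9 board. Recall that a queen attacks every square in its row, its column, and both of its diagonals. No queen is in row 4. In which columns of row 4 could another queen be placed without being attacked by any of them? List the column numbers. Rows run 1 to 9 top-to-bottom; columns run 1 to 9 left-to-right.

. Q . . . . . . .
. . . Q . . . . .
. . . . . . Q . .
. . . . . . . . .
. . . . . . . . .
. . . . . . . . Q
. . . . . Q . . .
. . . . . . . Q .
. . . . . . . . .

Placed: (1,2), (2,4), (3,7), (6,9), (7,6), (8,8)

(1,2) attacks row 4 at column 2 and diagonals 5.
(2,4) attacks row 4 at column 4 and diagonals 2, 6.
(3,7) attacks row 4 at column 7 and diagonals 6, 8.
(6,9) attacks row 4 at column 9 and diagonals 7.
(7,6) attacks row 4 at column 6 and diagonals 3, 9.
(8,8) attacks row 4 at column 8 and diagonals 4.
Attacked columns: {2, 3, 4, 5, 6, 7, 8, 9}. Safe: {1}.

columns 1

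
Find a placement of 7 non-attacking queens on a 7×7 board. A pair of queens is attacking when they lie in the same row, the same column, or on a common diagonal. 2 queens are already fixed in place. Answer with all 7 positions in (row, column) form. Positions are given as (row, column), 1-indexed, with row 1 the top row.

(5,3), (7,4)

Row 1: attacked by (5,3)→{3,7}; (7,4)→{4}. Safe: 1, 2, 5, 6. Place at column 1.
Row 2: attacked by (1,1)→{1,2}; (5,3)→{3,6}; (7,4)→{4}. Safe: 5, 7. Place at column 5.
Row 3: attacked by (1,1)→{1,3}; (2,5)→{4,5,6}; (5,3)→{1,3,5}; (7,4)→{4}. Safe: 2, 7. Place at column 2.
Row 4: attacked by (1,1)→{1,4}; (2,5)→{3,5,7}; (3,2)→{1,2,3}; (5,3)→{2,3,4}; (7,4)→{1,4,7}. Safe: 6. Place at column 6.
Row 6: attacked by (1,1)→{1,6}; (2,5)→{1,5}; (3,2)→{2,5}; (4,6)→{4,6}; (5,3)→{2,3,4}; (7,4)→{3,4,5}. Safe: 7. Place at column 7.
Columns [1, 5, 2, 6, 3, 7, 4], r−c [0, -3, 1, -2, 2, -1, 3], r+c [2, 7, 5, 10, 8, 13, 11] are all distinct, so no two queens attack.

(1,1) (2,5) (3,2) (4,6) (5,3) (6,7) (7,4)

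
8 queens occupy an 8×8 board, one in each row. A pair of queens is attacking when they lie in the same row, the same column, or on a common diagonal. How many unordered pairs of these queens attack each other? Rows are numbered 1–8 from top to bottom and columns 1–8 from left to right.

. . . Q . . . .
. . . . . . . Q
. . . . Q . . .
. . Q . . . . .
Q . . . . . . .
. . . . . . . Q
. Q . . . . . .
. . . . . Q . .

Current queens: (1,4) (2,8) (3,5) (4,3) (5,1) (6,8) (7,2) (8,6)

3

Same column: (2,8)–(6,8) (column 8).
Same diagonal: (3,5)–(6,8) (|3−6| = |5−8| = 3); (6,8)–(8,6) (|6−8| = |8−6| = 2).
Total attacking pairs: 3.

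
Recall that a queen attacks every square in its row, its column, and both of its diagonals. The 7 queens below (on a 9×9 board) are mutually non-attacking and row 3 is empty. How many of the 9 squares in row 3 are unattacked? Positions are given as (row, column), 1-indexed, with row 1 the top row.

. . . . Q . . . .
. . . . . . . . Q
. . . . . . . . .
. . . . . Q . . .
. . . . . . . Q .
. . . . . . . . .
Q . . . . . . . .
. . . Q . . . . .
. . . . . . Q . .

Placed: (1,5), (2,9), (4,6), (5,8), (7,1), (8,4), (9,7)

(1,5) attacks row 3 at column 5 and diagonals 3, 7.
(2,9) attacks row 3 at column 9 and diagonals 8.
(4,6) attacks row 3 at column 6 and diagonals 5, 7.
(5,8) attacks row 3 at column 8 and diagonals 6.
(7,1) attacks row 3 at column 1 and diagonals 5.
(8,4) attacks row 3 at column 4 and diagonals 9.
(9,7) attacks row 3 at column 7 and diagonals 1.
Attacked columns: {1, 3, 4, 5, 6, 7, 8, 9}. Safe: {2}.

1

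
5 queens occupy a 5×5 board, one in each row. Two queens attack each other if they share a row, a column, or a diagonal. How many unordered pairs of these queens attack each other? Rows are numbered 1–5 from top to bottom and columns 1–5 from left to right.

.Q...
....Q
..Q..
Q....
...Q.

All columns are distinct and no two queens satisfy |Δrow| = |Δcol|, so no pair attacks.

0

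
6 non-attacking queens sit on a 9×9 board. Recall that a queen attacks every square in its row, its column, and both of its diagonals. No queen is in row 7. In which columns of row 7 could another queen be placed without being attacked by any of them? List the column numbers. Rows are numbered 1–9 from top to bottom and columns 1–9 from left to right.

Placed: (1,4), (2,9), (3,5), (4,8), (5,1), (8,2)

columns 6, 7

(1,4) attacks row 7 at column 4.
(2,9) attacks row 7 at column 9 and diagonals 4.
(3,5) attacks row 7 at column 5 and diagonals 1, 9.
(4,8) attacks row 7 at column 8 and diagonals 5.
(5,1) attacks row 7 at column 1 and diagonals 3.
(8,2) attacks row 7 at column 2 and diagonals 1, 3.
Attacked columns: {1, 2, 3, 4, 5, 8, 9}. Safe: {6, 7}.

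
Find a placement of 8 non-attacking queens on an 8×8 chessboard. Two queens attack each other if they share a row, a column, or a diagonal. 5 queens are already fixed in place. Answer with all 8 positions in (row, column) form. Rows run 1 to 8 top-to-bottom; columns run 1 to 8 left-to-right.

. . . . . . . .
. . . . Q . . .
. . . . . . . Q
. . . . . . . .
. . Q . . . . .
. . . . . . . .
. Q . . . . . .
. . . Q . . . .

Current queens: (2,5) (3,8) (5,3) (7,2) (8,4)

(1,1) (2,5) (3,8) (4,6) (5,3) (6,7) (7,2) (8,4)

Row 1: attacked by (2,5)→{4,5,6}; (3,8)→{6,8}; (5,3)→{3,7}; (7,2)→{2,8}; (8,4)→{4}. Safe: 1. Place at column 1.
Row 4: attacked by (1,1)→{1,4}; (2,5)→{3,5,7}; (3,8)→{7,8}; (5,3)→{2,3,4}; (7,2)→{2,5}; (8,4)→{4,8}. Safe: 6. Place at column 6.
Row 6: attacked by (1,1)→{1,6}; (2,5)→{1,5}; (3,8)→{5,8}; (4,6)→{4,6,8}; (5,3)→{2,3,4}; (7,2)→{1,2,3}; (8,4)→{2,4,6}. Safe: 7. Place at column 7.
Columns [1, 5, 8, 6, 3, 7, 2, 4], r−c [0, -3, -5, -2, 2, -1, 5, 4], r+c [2, 7, 11, 10, 8, 13, 9, 12] are all distinct, so no two queens attack.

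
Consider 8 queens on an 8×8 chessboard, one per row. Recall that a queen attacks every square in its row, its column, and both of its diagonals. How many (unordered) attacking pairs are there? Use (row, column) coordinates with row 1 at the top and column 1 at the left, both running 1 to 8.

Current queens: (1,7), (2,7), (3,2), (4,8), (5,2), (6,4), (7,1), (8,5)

Same column: (1,7)–(2,7) (column 7); (3,2)–(5,2) (column 2).
Same diagonal: (1,7)–(7,1) (|1−7| = |7−1| = 6); (5,2)–(8,5) (|5−8| = |2−5| = 3).
Total attacking pairs: 4.

4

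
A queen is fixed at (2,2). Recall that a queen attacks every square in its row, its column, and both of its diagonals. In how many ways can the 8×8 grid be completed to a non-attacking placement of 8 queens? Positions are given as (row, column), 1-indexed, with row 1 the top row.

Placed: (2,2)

16

Branch on row 1: col 4 → 6; col 5 → 4; col 6 → 2; col 7 → 2; col 8 → 2.
Sum: 6 + 4 + 2 + 2 + 2 = 16.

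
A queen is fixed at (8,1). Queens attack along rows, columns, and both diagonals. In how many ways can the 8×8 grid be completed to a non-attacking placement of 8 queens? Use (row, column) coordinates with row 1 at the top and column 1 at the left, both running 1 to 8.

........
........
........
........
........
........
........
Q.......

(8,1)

4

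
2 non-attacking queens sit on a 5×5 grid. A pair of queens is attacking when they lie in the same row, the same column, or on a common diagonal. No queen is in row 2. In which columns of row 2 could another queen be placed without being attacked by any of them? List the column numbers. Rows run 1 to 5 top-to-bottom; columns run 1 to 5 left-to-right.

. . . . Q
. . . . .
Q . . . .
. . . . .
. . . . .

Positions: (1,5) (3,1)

(1,5) attacks row 2 at column 5 and diagonals 4.
(3,1) attacks row 2 at column 1 and diagonals 2.
Attacked columns: {1, 2, 4, 5}. Safe: {3}.

columns 3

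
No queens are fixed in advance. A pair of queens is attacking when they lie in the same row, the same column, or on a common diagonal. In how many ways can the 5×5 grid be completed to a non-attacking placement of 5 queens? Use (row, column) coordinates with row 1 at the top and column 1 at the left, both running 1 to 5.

Branch on row 1: col 1 → 2; col 2 → 2; col 3 → 2; col 4 → 2; col 5 → 2.
Sum: 2 + 2 + 2 + 2 + 2 = 10.
(This is the classic 5-queens count.)

10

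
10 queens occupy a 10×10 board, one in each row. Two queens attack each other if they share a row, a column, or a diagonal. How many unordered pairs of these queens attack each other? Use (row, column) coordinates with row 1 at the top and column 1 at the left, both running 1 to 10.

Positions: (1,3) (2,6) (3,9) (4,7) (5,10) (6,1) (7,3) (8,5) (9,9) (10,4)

Same column: (1,3)–(7,3) (column 3); (3,9)–(9,9) (column 9).
Total attacking pairs: 2.

2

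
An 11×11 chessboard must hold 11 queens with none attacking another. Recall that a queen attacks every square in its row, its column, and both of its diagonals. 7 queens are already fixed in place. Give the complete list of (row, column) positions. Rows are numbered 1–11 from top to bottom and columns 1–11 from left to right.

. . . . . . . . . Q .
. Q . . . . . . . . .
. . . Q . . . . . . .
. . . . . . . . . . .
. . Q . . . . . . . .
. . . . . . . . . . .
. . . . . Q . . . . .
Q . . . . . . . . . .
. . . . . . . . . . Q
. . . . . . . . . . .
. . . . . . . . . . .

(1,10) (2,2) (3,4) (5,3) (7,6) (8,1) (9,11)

Row 4: attacked by (1,10)→{7,10}; (2,2)→{2,4}; (3,4)→{3,4,5}; (5,3)→{2,3,4}; (7,6)→{3,6,9}; (8,1)→{1,5}; (9,11)→{6,11}. Safe: 8. Place at column 8.
Row 6: attacked by (1,10)→{5,10}; (2,2)→{2,6}; (3,4)→{1,4,7}; (4,8)→{6,8,10}; (5,3)→{2,3,4}; (7,6)→{5,6,7}; (8,1)→{1,3}; (9,11)→{8,11}. Safe: 9. Place at column 9.
Row 10: attacked by (1,10)→{1,10}; (2,2)→{2,10}; (3,4)→{4,11}; (4,8)→{2,8}; (5,3)→{3,8}; (6,9)→{5,9}; (7,6)→{3,6,9}; (8,1)→{1,3}; (9,11)→{10,11}. Safe: 7. Place at column 7.
Row 11: attacked by (1,10)→{10}; (2,2)→{2,11}; (3,4)→{4}; (4,8)→{1,8}; (5,3)→{3,9}; (6,9)→{4,9}; (7,6)→{2,6,10}; (8,1)→{1,4}; (9,11)→{9,11}; (10,7)→{6,7,8}. Safe: 5. Place at column 5.
Columns [10, 2, 4, 8, 3, 9, 6, 1, 11, 7, 5], r−c [-9, 0, -1, -4, 2, -3, 1, 7, -2, 3, 6], r+c [11, 4, 7, 12, 8, 15, 13, 9, 20, 17, 16] are all distinct, so no two queens attack.

(1,10) (2,2) (3,4) (4,8) (5,3) (6,9) (7,6) (8,1) (9,11) (10,7) (11,5)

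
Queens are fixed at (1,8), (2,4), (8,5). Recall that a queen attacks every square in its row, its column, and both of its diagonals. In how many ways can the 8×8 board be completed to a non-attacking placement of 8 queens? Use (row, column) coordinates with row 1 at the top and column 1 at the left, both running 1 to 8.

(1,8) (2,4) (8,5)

1

Branch on row 3: col 1 → 1; col 2 → 0; col 7 → 0.
Sum: 1 + 0 + 0 = 1.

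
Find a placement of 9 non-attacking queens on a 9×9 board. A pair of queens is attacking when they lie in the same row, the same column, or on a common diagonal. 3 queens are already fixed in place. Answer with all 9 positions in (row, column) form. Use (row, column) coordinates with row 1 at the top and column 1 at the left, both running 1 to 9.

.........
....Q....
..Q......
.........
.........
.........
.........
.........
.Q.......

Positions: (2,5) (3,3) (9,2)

Row 1: attacked by (2,5)→{4,5,6}; (3,3)→{1,3,5}; (9,2)→{2}. Safe: 7, 8, 9. Place at column 8.
Row 4: attacked by (1,8)→{5,8}; (2,5)→{3,5,7}; (3,3)→{2,3,4}; (9,2)→{2,7}. Safe: 1, 6, 9. Place at column 1.
Row 5: attacked by (1,8)→{4,8}; (2,5)→{2,5,8}; (3,3)→{1,3,5}; (4,1)→{1,2}; (9,2)→{2,6}. Safe: 7, 9. Place at column 7.
Row 6: attacked by (1,8)→{3,8}; (2,5)→{1,5,9}; (3,3)→{3,6}; (4,1)→{1,3}; (5,7)→{6,7,8}; (9,2)→{2,5}. Safe: 4. Place at column 4.
Row 7: attacked by (1,8)→{2,8}; (2,5)→{5}; (3,3)→{3,7}; (4,1)→{1,4}; (5,7)→{5,7,9}; (6,4)→{3,4,5}; (9,2)→{2,4}. Safe: 6. Place at column 6.
Row 8: attacked by (1,8)→{1,8}; (2,5)→{5}; (3,3)→{3,8}; (4,1)→{1,5}; (5,7)→{4,7}; (6,4)→{2,4,6}; (7,6)→{5,6,7}; (9,2)→{1,2,3}. Safe: 9. Place at column 9.
Columns [8, 5, 3, 1, 7, 4, 6, 9, 2], r−c [-7, -3, 0, 3, -2, 2, 1, -1, 7], r+c [9, 7, 6, 5, 12, 10, 13, 17, 11] are all distinct, so no two queens attack.

(1,8) (2,5) (3,3) (4,1) (5,7) (6,4) (7,6) (8,9) (9,2)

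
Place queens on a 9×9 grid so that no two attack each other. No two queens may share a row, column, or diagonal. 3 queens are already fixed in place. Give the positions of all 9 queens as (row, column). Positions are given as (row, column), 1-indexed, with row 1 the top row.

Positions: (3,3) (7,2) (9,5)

Row 1: attacked by (3,3)→{1,3,5}; (7,2)→{2,8}; (9,5)→{5}. Safe: 4, 6, 7, 9. Place at column 6.
Row 2: attacked by (1,6)→{5,6,7}; (3,3)→{2,3,4}; (7,2)→{2,7}; (9,5)→{5}. Safe: 1, 8, 9. Place at column 9.
Row 4: attacked by (1,6)→{3,6,9}; (2,9)→{7,9}; (3,3)→{2,3,4}; (7,2)→{2,5}; (9,5)→{5}. Safe: 1, 8. Place at column 1.
Row 5: attacked by (1,6)→{2,6}; (2,9)→{6,9}; (3,3)→{1,3,5}; (4,1)→{1,2}; (7,2)→{2,4}; (9,5)→{1,5,9}. Safe: 7, 8. Place at column 8.
Row 6: attacked by (1,6)→{1,6}; (2,9)→{5,9}; (3,3)→{3,6}; (4,1)→{1,3}; (5,8)→{7,8,9}; (7,2)→{1,2,3}; (9,5)→{2,5,8}. Safe: 4. Place at column 4.
Row 8: attacked by (1,6)→{6}; (2,9)→{3,9}; (3,3)→{3,8}; (4,1)→{1,5}; (5,8)→{5,8}; (6,4)→{2,4,6}; (7,2)→{1,2,3}; (9,5)→{4,5,6}. Safe: 7. Place at column 7.
Columns [6, 9, 3, 1, 8, 4, 2, 7, 5], r−c [-5, -7, 0, 3, -3, 2, 5, 1, 4], r+c [7, 11, 6, 5, 13, 10, 9, 15, 14] are all distinct, so no two queens attack.

(1,6) (2,9) (3,3) (4,1) (5,8) (6,4) (7,2) (8,7) (9,5)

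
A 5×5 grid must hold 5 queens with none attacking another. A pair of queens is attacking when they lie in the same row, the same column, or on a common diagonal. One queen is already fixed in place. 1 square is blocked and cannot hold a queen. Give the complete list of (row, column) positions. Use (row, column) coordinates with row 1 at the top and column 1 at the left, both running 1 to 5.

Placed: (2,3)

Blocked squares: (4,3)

(1,1) (2,3) (3,5) (4,2) (5,4)

Row 1: attacked by (2,3)→{2,3,4}. Safe: 1, 5. Place at column 1.
Row 3: attacked by (1,1)→{1,3}; (2,3)→{2,3,4}. Safe: 5. Place at column 5.
Row 4: attacked by (1,1)→{1,4}; (2,3)→{1,3,5}; (3,5)→{4,5}. Blocked: 3. Safe: 2. Place at column 2.
Row 5: attacked by (1,1)→{1,5}; (2,3)→{3}; (3,5)→{3,5}; (4,2)→{1,2,3}. Safe: 4. Place at column 4.
Columns [1, 3, 5, 2, 4], r−c [0, -1, -2, 2, 1], r+c [2, 5, 8, 6, 9] are all distinct, so no two queens attack.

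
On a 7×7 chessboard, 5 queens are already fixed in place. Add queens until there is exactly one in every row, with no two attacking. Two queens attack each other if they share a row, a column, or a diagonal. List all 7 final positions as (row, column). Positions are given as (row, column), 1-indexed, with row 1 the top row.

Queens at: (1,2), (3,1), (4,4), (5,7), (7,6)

Row 2: attacked by (1,2)→{1,2,3}; (3,1)→{1,2}; (4,4)→{2,4,6}; (5,7)→{4,7}; (7,6)→{1,6}. Safe: 5. Place at column 5.
Row 6: attacked by (1,2)→{2,7}; (2,5)→{1,5}; (3,1)→{1,4}; (4,4)→{2,4,6}; (5,7)→{6,7}; (7,6)→{5,6,7}. Safe: 3. Place at column 3.
Columns [2, 5, 1, 4, 7, 3, 6], r−c [-1, -3, 2, 0, -2, 3, 1], r+c [3, 7, 4, 8, 12, 9, 13] are all distinct, so no two queens attack.

(1,2) (2,5) (3,1) (4,4) (5,7) (6,3) (7,6)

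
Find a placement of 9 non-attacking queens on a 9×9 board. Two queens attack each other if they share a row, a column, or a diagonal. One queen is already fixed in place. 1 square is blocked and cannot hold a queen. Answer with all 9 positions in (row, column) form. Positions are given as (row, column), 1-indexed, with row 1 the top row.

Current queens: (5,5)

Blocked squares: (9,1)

(1,2) (2,9) (3,6) (4,3) (5,5) (6,8) (7,1) (8,4) (9,7)

Row 1: attacked by (5,5)→{1,5,9}. Safe: 2, 3, 4, 6, 7, 8. Place at column 2.
Row 2: attacked by (1,2)→{1,2,3}; (5,5)→{2,5,8}. Safe: 4, 6, 7, 9. Place at column 9.
Row 3: attacked by (1,2)→{2,4}; (2,9)→{8,9}; (5,5)→{3,5,7}. Safe: 1, 6. Place at column 6.
Row 4: attacked by (1,2)→{2,5}; (2,9)→{7,9}; (3,6)→{5,6,7}; (5,5)→{4,5,6}. Safe: 1, 3, 8. Place at column 3.
Row 6: attacked by (1,2)→{2,7}; (2,9)→{5,9}; (3,6)→{3,6,9}; (4,3)→{1,3,5}; (5,5)→{4,5,6}. Safe: 8. Place at column 8.
Row 7: attacked by (1,2)→{2,8}; (2,9)→{4,9}; (3,6)→{2,6}; (4,3)→{3,6}; (5,5)→{3,5,7}; (6,8)→{7,8,9}. Safe: 1. Place at column 1.
Row 8: attacked by (1,2)→{2,9}; (2,9)→{3,9}; (3,6)→{1,6}; (4,3)→{3,7}; (5,5)→{2,5,8}; (6,8)→{6,8}; (7,1)→{1,2}. Safe: 4. Place at column 4.
Row 9: attacked by (1,2)→{2}; (2,9)→{2,9}; (3,6)→{6}; (4,3)→{3,8}; (5,5)→{1,5,9}; (6,8)→{5,8}; (7,1)→{1,3}; (8,4)→{3,4,5}. Blocked: 1. Safe: 7. Place at column 7.
Columns [2, 9, 6, 3, 5, 8, 1, 4, 7], r−c [-1, -7, -3, 1, 0, -2, 6, 4, 2], r+c [3, 11, 9, 7, 10, 14, 8, 12, 16] are all distinct, so no two queens attack.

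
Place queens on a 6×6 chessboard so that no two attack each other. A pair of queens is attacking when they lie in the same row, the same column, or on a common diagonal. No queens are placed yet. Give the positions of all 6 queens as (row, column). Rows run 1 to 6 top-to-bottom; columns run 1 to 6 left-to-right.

(1,3) (2,6) (3,2) (4,5) (5,1) (6,4)

Row 1: Safe: 1, 2, 3, 4, 5, 6. Place at column 3.
Row 2: attacked by (1,3)→{2,3,4}. Safe: 1, 5, 6. Place at column 6.
Row 3: attacked by (1,3)→{1,3,5}; (2,6)→{5,6}. Safe: 2, 4. Place at column 2.
Row 4: attacked by (1,3)→{3,6}; (2,6)→{4,6}; (3,2)→{1,2,3}. Safe: 5. Place at column 5.
Row 5: attacked by (1,3)→{3}; (2,6)→{3,6}; (3,2)→{2,4}; (4,5)→{4,5,6}. Safe: 1. Place at column 1.
Row 6: attacked by (1,3)→{3}; (2,6)→{2,6}; (3,2)→{2,5}; (4,5)→{3,5}; (5,1)→{1,2}. Safe: 4. Place at column 4.
Columns [3, 6, 2, 5, 1, 4], r−c [-2, -4, 1, -1, 4, 2], r+c [4, 8, 5, 9, 6, 10] are all distinct, so no two queens attack.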